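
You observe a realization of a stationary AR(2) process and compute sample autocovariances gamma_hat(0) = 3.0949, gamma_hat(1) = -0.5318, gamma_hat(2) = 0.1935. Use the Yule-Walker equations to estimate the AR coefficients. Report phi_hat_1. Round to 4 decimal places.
\hat\phi_{1} = -0.1660

The Yule-Walker equations for an AR(p) process read, in matrix form,
  Gamma_p phi = r_p,   with   (Gamma_p)_{ij} = gamma(|i - j|),
                       (r_p)_i = gamma(i),   i,j = 1..p.
Substitute the sample gammas (Toeplitz matrix and right-hand side of size 2):
  Gamma_p = [[3.0949, -0.5318], [-0.5318, 3.0949]]
  r_p     = [-0.5318, 0.1935]
Written out:
  3.0949 phi_1 - 0.5318 phi_2 = -0.5318
  -0.5318 phi_1 + 3.0949 phi_2 = 0.1935
Solve by Cramer's rule:
  det = gamma(0)^2 - gamma(1)^2 = (3.0949)^2 - (-0.5318)^2 = 9.57840601 - 0.28281124 = 9.29559477
  phi_hat_1 = [gamma(1) gamma(0) - gamma(1) gamma(2)] / det = [(-0.5318)(3.0949) - (-0.5318)(0.1935)] / 9.29559477 = -1.54296452 / 9.29559477 = -0.166
  phi_hat_2 = [gamma(0) gamma(2) - gamma(1)^2] / det = [(3.0949)(0.1935) - (-0.5318)^2] / 9.29559477 = 0.31605191 / 9.29559477 = 0.034
So phi_hat = [-0.1660, 0.0340].
Therefore phi_hat_1 = -0.1660.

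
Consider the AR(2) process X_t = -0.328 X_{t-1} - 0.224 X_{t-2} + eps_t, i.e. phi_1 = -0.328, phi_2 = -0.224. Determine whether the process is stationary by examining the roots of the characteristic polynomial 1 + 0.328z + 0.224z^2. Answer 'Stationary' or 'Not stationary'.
\text{Stationary}

The AR(p) characteristic polynomial is P(z) = 1 + 0.328z + 0.224z^2.
Stationarity requires all roots to lie outside the unit circle, i.e. |z| > 1 for every root.
Set 1 + (0.328) z + (0.224) z^2 = 0, i.e. a z^2 + b z + c = 0 with a = 0.224, b = 0.328, c = 1.
Discriminant D = b^2 - 4ac = (0.328)^2 - 4*(0.224)*1 = 0.107584 - (0.896) = -0.788416.
D < 0, so the roots are the complex-conjugate pair z = (-b +/- i sqrt(-D)) / (2a) = -0.7321 +/- 1.982i.
For a conjugate pair |z|^2 = z * conj(z) = (product of roots) = c/a = 1/(0.224) = 4.464286, so |z| = sqrt(4.464286) = 2.1129 for both roots.
Moduli of all roots: 2.1129, 2.1129.
All moduli strictly greater than 1? Yes.
Verdict: Stationary.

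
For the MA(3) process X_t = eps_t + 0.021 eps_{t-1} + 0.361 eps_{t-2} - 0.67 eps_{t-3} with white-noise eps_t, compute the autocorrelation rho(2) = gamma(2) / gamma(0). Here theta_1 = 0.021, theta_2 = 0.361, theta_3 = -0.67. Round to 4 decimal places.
\rho(2) = 0.2196

For an MA(q) process with theta_0 = 1, the autocovariance is
  gamma(k) = sigma^2 * sum_{i=0..q-k} theta_i * theta_{i+k},
and rho(k) = gamma(k) / gamma(0). Sigma^2 cancels.
  numerator   = (1)*(0.361) + (0.021)*(-0.67) = 0.34693.
  denominator = (1)^2 + (0.021)^2 + (0.361)^2 + (-0.67)^2 = 1.579662.
  rho(2) = 0.34693 / 1.579662 = 0.2196.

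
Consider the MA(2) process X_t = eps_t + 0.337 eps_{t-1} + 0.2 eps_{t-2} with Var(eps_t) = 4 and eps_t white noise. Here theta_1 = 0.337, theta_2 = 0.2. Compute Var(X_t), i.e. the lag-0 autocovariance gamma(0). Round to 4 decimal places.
\gamma(0) = 4.6143

For an MA(q) process X_t = eps_t + sum_i theta_i eps_{t-i} with
Var(eps_t) = sigma^2, the variance is
  gamma(0) = sigma^2 * (1 + sum_i theta_i^2).
  sum_i theta_i^2 = (0.337)^2 + (0.2)^2 = 0.113569 + 0.04 = 0.153569.
  gamma(0) = 4 * (1 + 0.153569) = 4 * 1.153569 = 4.614276, which rounds to 4.6143.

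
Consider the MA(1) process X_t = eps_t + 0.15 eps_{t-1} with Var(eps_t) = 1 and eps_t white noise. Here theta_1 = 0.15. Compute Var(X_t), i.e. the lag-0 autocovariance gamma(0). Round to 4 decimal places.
\gamma(0) = 1.0225

For an MA(q) process X_t = eps_t + sum_i theta_i eps_{t-i} with
Var(eps_t) = sigma^2, the variance is
  gamma(0) = sigma^2 * (1 + sum_i theta_i^2).
  sum_i theta_i^2 = (0.15)^2 = 0.0225.
  gamma(0) = 1 * (1 + 0.0225) = 1 * 1.0225 = 1.0225.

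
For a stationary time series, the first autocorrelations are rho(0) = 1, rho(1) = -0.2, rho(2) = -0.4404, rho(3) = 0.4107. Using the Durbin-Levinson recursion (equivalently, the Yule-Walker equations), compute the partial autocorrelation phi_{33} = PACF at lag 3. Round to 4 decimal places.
\phi_{33} = 0.2480

The PACF at lag k is phi_{kk}, the last component of the solution
to the Yule-Walker system G_k phi = r_k where
  (G_k)_{ij} = rho(|i - j|), (r_k)_i = rho(i), i,j = 1..k.
Equivalently, Durbin-Levinson gives phi_{kk} iteratively:
  phi_{11} = rho(1)
  phi_{kk} = [rho(k) - sum_{j=1..k-1} phi_{k-1,j} rho(k-j)]
            / [1 - sum_{j=1..k-1} phi_{k-1,j} rho(j)],
  phi_{k,j} = phi_{k-1,j} - phi_{kk} phi_{k-1,k-j},  j = 1..k-1.
Step k = 1:
  phi_11 = rho(1) = -0.2.
Step k = 2:
  phi_22 = [rho(2) - phi_11 rho(1)] / [1 - phi_11 rho(1)] = [-0.4404 - (-0.2)(-0.2)] / [1 - (-0.2)(-0.2)]
         = -0.4804 / 0.96 = -0.500417.
  Update: phi_21 = phi_11 - phi_22 phi_11 = -0.2 - (-0.500417)(-0.2) = -0.300083.
Step k = 3:
  phi_33 = [rho(3) - phi_21 rho(2) - phi_22 rho(1)] / [1 - phi_21 rho(1) - phi_22 rho(2)]
    numerator   = 0.4107 - (-0.300083)(-0.4404) - (-0.500417)(-0.2) = 0.17845997
    denominator = 1 - (-0.300083)(-0.2) - (-0.500417)(-0.4404) = 0.71959983
  phi_33 = 0.17845997 / 0.71959983 = 0.248.
Therefore phi_{33} = 0.2480.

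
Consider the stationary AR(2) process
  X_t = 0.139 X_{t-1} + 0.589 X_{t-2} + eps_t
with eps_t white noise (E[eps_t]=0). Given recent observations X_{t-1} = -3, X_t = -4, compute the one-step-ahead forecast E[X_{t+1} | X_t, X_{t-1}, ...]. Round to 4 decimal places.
E[X_{t+1} \mid \mathcal F_t] = -2.3230

For an AR(p) model X_t = c + sum_i phi_i X_{t-i} + eps_t, the
one-step-ahead conditional mean is
  E[X_{t+1} | X_t, ...] = c + sum_i phi_i X_{t+1-i}.
Substitute known values:
  E[X_{t+1} | ...] = (0.139) * (-4) + (0.589) * (-3)
                   = -2.3230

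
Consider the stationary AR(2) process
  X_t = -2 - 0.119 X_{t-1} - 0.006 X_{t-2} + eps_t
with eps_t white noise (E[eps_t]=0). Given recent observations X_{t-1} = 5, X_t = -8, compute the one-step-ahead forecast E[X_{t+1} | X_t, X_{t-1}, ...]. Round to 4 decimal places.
E[X_{t+1} \mid \mathcal F_t] = -1.0780

For an AR(p) model X_t = c + sum_i phi_i X_{t-i} + eps_t, the
one-step-ahead conditional mean is
  E[X_{t+1} | X_t, ...] = c + sum_i phi_i X_{t+1-i}.
Substitute known values:
  E[X_{t+1} | ...] = -2 + (-0.119) * (-8) + (-0.006) * (5)
                   = -1.0780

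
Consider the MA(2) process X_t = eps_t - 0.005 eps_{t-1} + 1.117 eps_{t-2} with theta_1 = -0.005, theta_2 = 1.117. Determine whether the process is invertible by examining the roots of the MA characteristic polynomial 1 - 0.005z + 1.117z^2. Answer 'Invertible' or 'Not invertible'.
\text{Not invertible}

The MA(q) characteristic polynomial is P(z) = 1 - 0.005z + 1.117z^2.
Invertibility requires all roots to lie outside the unit circle, i.e. |z| > 1 for every root.
Set 1 + (-0.005) z + (1.117) z^2 = 0, i.e. a z^2 + b z + c = 0 with a = 1.117, b = -0.005, c = 1.
Discriminant D = b^2 - 4ac = (-0.005)^2 - 4*(1.117)*1 = 0.000025 - (4.468) = -4.467975.
D < 0, so the roots are the complex-conjugate pair z = (-b +/- i sqrt(-D)) / (2a) = 0.0022 +/- 0.9462i.
For a conjugate pair |z|^2 = z * conj(z) = (product of roots) = c/a = 1/(1.117) = 0.895255, so |z| = sqrt(0.895255) = 0.9462 for both roots.
Moduli of all roots: 0.9462, 0.9462.
All moduli strictly greater than 1? No.
Verdict: Not invertible.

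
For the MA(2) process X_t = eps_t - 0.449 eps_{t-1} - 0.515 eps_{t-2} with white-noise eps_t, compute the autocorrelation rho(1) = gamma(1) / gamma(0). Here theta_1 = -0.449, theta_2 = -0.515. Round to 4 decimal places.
\rho(1) = -0.1485

For an MA(q) process with theta_0 = 1, the autocovariance is
  gamma(k) = sigma^2 * sum_{i=0..q-k} theta_i * theta_{i+k},
and rho(k) = gamma(k) / gamma(0). Sigma^2 cancels.
  numerator   = (1)*(-0.449) + (-0.449)*(-0.515) = -0.217765.
  denominator = (1)^2 + (-0.449)^2 + (-0.515)^2 = 1.466826.
  rho(1) = -0.217765 / 1.466826 = -0.1485.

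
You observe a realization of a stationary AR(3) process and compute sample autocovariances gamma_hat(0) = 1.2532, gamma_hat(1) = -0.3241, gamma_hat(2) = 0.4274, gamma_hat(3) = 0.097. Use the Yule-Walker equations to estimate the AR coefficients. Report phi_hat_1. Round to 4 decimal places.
\hat\phi_{1} = -0.2570

The Yule-Walker equations for an AR(p) process read, in matrix form,
  Gamma_p phi = r_p,   with   (Gamma_p)_{ij} = gamma(|i - j|),
                       (r_p)_i = gamma(i),   i,j = 1..p.
Substitute the sample gammas (Toeplitz matrix and right-hand side of size 3):
  Gamma_p = [[1.2532, -0.3241, 0.4274], [-0.3241, 1.2532, -0.3241], [0.4274, -0.3241, 1.2532]]
  r_p     = [-0.3241, 0.4274, 0.097]
Written out (R1..R3):
  (R1) 1.2532 phi_1 - 0.3241 phi_2 + 0.4274 phi_3 = -0.3241
  (R2) -0.3241 phi_1 + 1.2532 phi_2 - 0.3241 phi_3 = 0.4274
  (R3) 0.4274 phi_1 - 0.3241 phi_2 + 1.2532 phi_3 = 0.097
Gaussian elimination:
  R2 <- R2 - (-0.3241/1.2532) R1 = R2 - (-0.258618) R1:  1.169382 phi_2 - 0.213567 phi_3 = 0.343582
  R3 <- R3 - (0.4274/1.2532) R1 = R3 - (0.341047) R1:  -0.213567 phi_2 + 1.107437 phi_3 = 0.207533
  R3 <- R3 - (-0.213567/1.169382) R2 = R3 - (-0.182632) R2:  1.068432 phi_3 = 0.270282
Back-substitution:
  phi_hat_3 = 0.270282 / 1.068432 = 0.252971
  phi_hat_2 = (0.343582 - (-0.213567)(0.252971)) / 1.169382 = 0.340016
  phi_hat_1 = (-0.3241 - (-0.3241)(0.340016) - (0.4274)(0.252971)) / 1.2532 = -0.256959
So phi_hat = [-0.2570, 0.3400, 0.2530].
Therefore phi_hat_1 = -0.2570.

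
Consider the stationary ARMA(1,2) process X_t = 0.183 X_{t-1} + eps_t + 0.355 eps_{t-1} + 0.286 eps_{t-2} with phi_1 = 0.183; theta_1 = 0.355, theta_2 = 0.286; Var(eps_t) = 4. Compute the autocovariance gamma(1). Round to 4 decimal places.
\gamma(1) = 3.0913

Multiply the model equation by X_{t-k} and take expectations. With theta_0 = psi_0 = 1 and psi_j the MA(infinity) weights, this gives
  gamma(k) - sum_i phi_i gamma(k-i) = c_k,
  c_k = sigma^2 * sum_{j=k..q} theta_j psi_{j-k}   (c_k = 0 for k > q),
using gamma(-m) = gamma(m).
psi-weights needed (psi_j = theta_j + sum_i phi_i psi_{j-i}):
  psi_1 = theta_1 + phi_1 = 0.355 + (0.183) = 0.538
  psi_2 = theta_2 + phi_1 psi_1 = 0.286 + (0.183)(0.538) = 0.384454
Right-hand sides:
  c_0 = sigma^2 (1 + theta_1 psi_1 + theta_2 psi_2) = 4 * (1 + (0.355)(0.538) + (0.286)(0.384454)) = 4 * 1.300944 = 5.203775
  c_1 = sigma^2 (theta_1 + theta_2 psi_1) = 4 * (0.355 + (0.286)(0.538)) = 2.035472
  c_2 = sigma^2 theta_2 = 4 * (0.286) = 1.144
Equations for k = 0 and k = 1 (AR order 1):
  gamma(0) = phi_1 gamma(1) + c_0
  gamma(1) = phi_1 gamma(0) + c_1
Substituting the second into the first: gamma(0) (1 - phi_1^2) = c_0 + phi_1 c_1, so
  gamma(0) = (c_0 + phi_1 c_1) / (1 - phi_1^2) = (5.203775 + (0.183)(2.035472)) / (1 - (0.183)^2) = 5.576267 / 0.966511 = 5.769481.
  gamma(1) = phi_1 gamma(0) + c_1 = (0.183)(5.769481) + (2.035472) = 3.091287.
Therefore gamma(1) = 3.0913 (to 4 decimal places).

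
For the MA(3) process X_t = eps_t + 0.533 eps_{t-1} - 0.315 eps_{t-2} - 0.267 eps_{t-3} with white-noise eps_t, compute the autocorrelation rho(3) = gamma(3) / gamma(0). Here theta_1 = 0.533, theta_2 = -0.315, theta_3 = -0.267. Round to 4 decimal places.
\rho(3) = -0.1836

For an MA(q) process with theta_0 = 1, the autocovariance is
  gamma(k) = sigma^2 * sum_{i=0..q-k} theta_i * theta_{i+k},
and rho(k) = gamma(k) / gamma(0). Sigma^2 cancels.
  numerator   = (1)*(-0.267) = -0.267.
  denominator = (1)^2 + (0.533)^2 + (-0.315)^2 + (-0.267)^2 = 1.454603.
  rho(3) = -0.267 / 1.454603 = -0.1836.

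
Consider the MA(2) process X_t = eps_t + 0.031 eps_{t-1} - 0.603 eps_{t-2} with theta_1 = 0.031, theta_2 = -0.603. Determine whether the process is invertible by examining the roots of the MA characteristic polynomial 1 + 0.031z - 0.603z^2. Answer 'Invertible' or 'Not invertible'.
\text{Invertible}

The MA(q) characteristic polynomial is P(z) = 1 + 0.031z - 0.603z^2.
Invertibility requires all roots to lie outside the unit circle, i.e. |z| > 1 for every root.
Set 1 + (0.031) z + (-0.603) z^2 = 0, i.e. a z^2 + b z + c = 0 with a = -0.603, b = 0.031, c = 1.
Discriminant D = b^2 - 4ac = (0.031)^2 - 4*(-0.603)*1 = 0.000961 - (-2.412) = 2.412961.
D >= 0, so the roots are real: z = (-b +/- sqrt(D)) / (2a) = (-0.031 +/- 1.553371) / (-1.206).
  z_1 = (-0.031 + 1.553371) / (-1.206) = -1.2623,   |z_1| = 1.2623.
  z_2 = (-0.031 - 1.553371) / (-1.206) = 1.3137,   |z_2| = 1.3137.
Moduli of all roots: 1.2623, 1.3137.
All moduli strictly greater than 1? Yes.
Verdict: Invertible.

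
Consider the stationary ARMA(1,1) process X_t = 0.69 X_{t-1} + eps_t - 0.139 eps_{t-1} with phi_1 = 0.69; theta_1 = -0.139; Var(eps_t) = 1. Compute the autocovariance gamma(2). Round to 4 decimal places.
\gamma(2) = 0.6561

Multiply the model equation by X_{t-k} and take expectations. With theta_0 = psi_0 = 1 and psi_j the MA(infinity) weights, this gives
  gamma(k) - sum_i phi_i gamma(k-i) = c_k,
  c_k = sigma^2 * sum_{j=k..q} theta_j psi_{j-k}   (c_k = 0 for k > q),
using gamma(-m) = gamma(m).
psi-weights needed (psi_j = theta_j + sum_i phi_i psi_{j-i}):
  psi_1 = theta_1 + phi_1 = -0.139 + (0.69) = 0.551
Right-hand sides:
  c_0 = sigma^2 (1 + theta_1 psi_1) = 1 * (1 + (-0.139)(0.551)) = 1 * 0.923411 = 0.923411
  c_1 = sigma^2 theta_1 = 1 * (-0.139) = -0.139
  c_2 = 0
Equations for k = 0 and k = 1 (AR order 1):
  gamma(0) = phi_1 gamma(1) + c_0
  gamma(1) = phi_1 gamma(0) + c_1
Substituting the second into the first: gamma(0) (1 - phi_1^2) = c_0 + phi_1 c_1, so
  gamma(0) = (c_0 + phi_1 c_1) / (1 - phi_1^2) = (0.923411 + (0.69)(-0.139)) / (1 - (0.69)^2) = 0.827501 / 0.5239 = 1.579502.
  gamma(1) = phi_1 gamma(0) + c_1 = (0.69)(1.579502) + (-0.139) = 0.950856.
For k = 2 (> q): gamma(2) = phi_1 gamma(1) = (0.69)(0.950856) = 0.656091.
Therefore gamma(2) = 0.6561 (to 4 decimal places).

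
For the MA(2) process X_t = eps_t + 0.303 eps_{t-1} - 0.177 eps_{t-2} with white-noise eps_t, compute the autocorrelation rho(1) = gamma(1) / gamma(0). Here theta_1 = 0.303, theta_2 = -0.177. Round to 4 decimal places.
\rho(1) = 0.2220

For an MA(q) process with theta_0 = 1, the autocovariance is
  gamma(k) = sigma^2 * sum_{i=0..q-k} theta_i * theta_{i+k},
and rho(k) = gamma(k) / gamma(0). Sigma^2 cancels.
  numerator   = (1)*(0.303) + (0.303)*(-0.177) = 0.249369.
  denominator = (1)^2 + (0.303)^2 + (-0.177)^2 = 1.123138.
  rho(1) = 0.249369 / 1.123138 = 0.2220.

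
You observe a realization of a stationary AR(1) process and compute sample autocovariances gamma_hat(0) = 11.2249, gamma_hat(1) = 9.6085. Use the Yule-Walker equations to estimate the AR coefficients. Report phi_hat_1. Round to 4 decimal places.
\hat\phi_{1} = 0.8560

The Yule-Walker equations for an AR(p) process read, in matrix form,
  Gamma_p phi = r_p,   with   (Gamma_p)_{ij} = gamma(|i - j|),
                       (r_p)_i = gamma(i),   i,j = 1..p.
Substitute the sample gammas (Toeplitz matrix and right-hand side of size 1):
  Gamma_p = [[11.2249]]
  r_p     = [9.6085]
With p = 1 this is the single equation gamma(0) phi_1 = gamma(1):
  phi_hat_1 = gamma(1) / gamma(0) = 9.6085 / 11.2249 = 0.8560.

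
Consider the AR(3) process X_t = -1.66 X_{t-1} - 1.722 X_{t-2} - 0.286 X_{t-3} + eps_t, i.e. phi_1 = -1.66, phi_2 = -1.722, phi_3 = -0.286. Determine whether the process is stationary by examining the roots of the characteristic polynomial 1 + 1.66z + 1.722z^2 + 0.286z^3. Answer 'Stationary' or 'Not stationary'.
\text{Not stationary}

The AR(p) characteristic polynomial is P(z) = 1 + 1.66z + 1.722z^2 + 0.286z^3.
Stationarity requires all roots to lie outside the unit circle, i.e. |z| > 1 for every root.
Degree 3: look for a simple real root z0 first, then factor out (1 - z/z0) and solve the remaining quadratic.
Testing z0 = -5: P(-5) = 1 + (1.66)(-5) + (1.722)(-5)^2 + (0.286)(-5)^3
  = 1 + (-8.3) + (43.05) + (-35.75) = 0.  So z_0 = -5 is a root, |z_0| = 5.
Divide out the factor (1 + 0.2 z) = (1 - z/z0) (since 1/z0 = -0.2):
  P(z) = (1 + 0.2 z)(1 + (1.46) z + (1.43) z^2)
  [check: z-coef 1.46 - (-0.2) = 1.66; z^2-coef 1.43 - (-0.2)(1.46) = 1.722; z^3-coef -(-0.2)(1.43) = 0.286.]
Remaining roots from the quadratic factor 1 + (1.46) z + (1.43) z^2:
  Set 1 + (1.46) z + (1.43) z^2 = 0, i.e. a z^2 + b z + c = 0 with a = 1.43, b = 1.46, c = 1.
  Discriminant D = b^2 - 4ac = (1.46)^2 - 4*(1.43)*1 = 2.1316 - (5.72) = -3.5884.
  D < 0, so the roots are the complex-conjugate pair z = (-b +/- i sqrt(-D)) / (2a) = -0.5105 +/- 0.6623i.
  For a conjugate pair |z|^2 = z * conj(z) = (product of roots) = c/a = 1/(1.43) = 0.699301, so |z| = sqrt(0.699301) = 0.8362 for both roots.
Moduli of all roots: 5.0000, 0.8362, 0.8362.
All moduli strictly greater than 1? No.
Verdict: Not stationary.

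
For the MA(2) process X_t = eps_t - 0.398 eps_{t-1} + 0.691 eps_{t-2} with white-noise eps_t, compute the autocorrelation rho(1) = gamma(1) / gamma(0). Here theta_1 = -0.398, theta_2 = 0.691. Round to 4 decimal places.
\rho(1) = -0.4114

For an MA(q) process with theta_0 = 1, the autocovariance is
  gamma(k) = sigma^2 * sum_{i=0..q-k} theta_i * theta_{i+k},
and rho(k) = gamma(k) / gamma(0). Sigma^2 cancels.
  numerator   = (1)*(-0.398) + (-0.398)*(0.691) = -0.673018.
  denominator = (1)^2 + (-0.398)^2 + (0.691)^2 = 1.635885.
  rho(1) = -0.673018 / 1.635885 = -0.4114.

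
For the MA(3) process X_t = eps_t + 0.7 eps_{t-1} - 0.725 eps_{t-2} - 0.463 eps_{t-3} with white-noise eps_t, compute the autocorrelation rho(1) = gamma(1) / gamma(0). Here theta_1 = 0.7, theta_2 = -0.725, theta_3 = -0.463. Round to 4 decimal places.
\rho(1) = 0.2369

For an MA(q) process with theta_0 = 1, the autocovariance is
  gamma(k) = sigma^2 * sum_{i=0..q-k} theta_i * theta_{i+k},
and rho(k) = gamma(k) / gamma(0). Sigma^2 cancels.
  numerator   = (1)*(0.7) + (0.7)*(-0.725) + (-0.725)*(-0.463) = 0.528175.
  denominator = (1)^2 + (0.7)^2 + (-0.725)^2 + (-0.463)^2 = 2.229994.
  rho(1) = 0.528175 / 2.229994 = 0.2369.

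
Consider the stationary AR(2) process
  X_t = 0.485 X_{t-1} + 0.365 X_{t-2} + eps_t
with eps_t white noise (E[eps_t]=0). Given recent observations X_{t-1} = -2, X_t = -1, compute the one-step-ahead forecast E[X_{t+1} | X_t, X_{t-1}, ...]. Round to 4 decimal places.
E[X_{t+1} \mid \mathcal F_t] = -1.2150

For an AR(p) model X_t = c + sum_i phi_i X_{t-i} + eps_t, the
one-step-ahead conditional mean is
  E[X_{t+1} | X_t, ...] = c + sum_i phi_i X_{t+1-i}.
Substitute known values:
  E[X_{t+1} | ...] = (0.485) * (-1) + (0.365) * (-2)
                   = -1.2150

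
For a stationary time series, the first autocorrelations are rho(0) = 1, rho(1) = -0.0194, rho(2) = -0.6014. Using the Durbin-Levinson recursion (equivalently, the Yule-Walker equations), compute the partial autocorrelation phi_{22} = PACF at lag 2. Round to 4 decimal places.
\phi_{22} = -0.6020

The PACF at lag k is phi_{kk}, the last component of the solution
to the Yule-Walker system G_k phi = r_k where
  (G_k)_{ij} = rho(|i - j|), (r_k)_i = rho(i), i,j = 1..k.
Equivalently, Durbin-Levinson gives phi_{kk} iteratively:
  phi_{11} = rho(1)
  phi_{kk} = [rho(k) - sum_{j=1..k-1} phi_{k-1,j} rho(k-j)]
            / [1 - sum_{j=1..k-1} phi_{k-1,j} rho(j)],
  phi_{k,j} = phi_{k-1,j} - phi_{kk} phi_{k-1,k-j},  j = 1..k-1.
Step k = 1:
  phi_11 = rho(1) = -0.0194.
Step k = 2:
  phi_22 = [rho(2) - phi_11 rho(1)] / [1 - phi_11 rho(1)] = [-0.6014 - (-0.0194)(-0.0194)] / [1 - (-0.0194)(-0.0194)]
         = -0.60177636 / 0.99962364 = -0.602.
Therefore phi_{22} = -0.6020.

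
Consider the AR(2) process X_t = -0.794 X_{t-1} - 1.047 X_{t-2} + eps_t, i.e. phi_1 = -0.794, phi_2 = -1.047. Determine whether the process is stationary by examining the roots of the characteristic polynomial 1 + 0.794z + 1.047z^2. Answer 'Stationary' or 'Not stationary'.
\text{Not stationary}

The AR(p) characteristic polynomial is P(z) = 1 + 0.794z + 1.047z^2.
Stationarity requires all roots to lie outside the unit circle, i.e. |z| > 1 for every root.
Set 1 + (0.794) z + (1.047) z^2 = 0, i.e. a z^2 + b z + c = 0 with a = 1.047, b = 0.794, c = 1.
Discriminant D = b^2 - 4ac = (0.794)^2 - 4*(1.047)*1 = 0.630436 - (4.188) = -3.557564.
D < 0, so the roots are the complex-conjugate pair z = (-b +/- i sqrt(-D)) / (2a) = -0.3792 +/- 0.9007i.
For a conjugate pair |z|^2 = z * conj(z) = (product of roots) = c/a = 1/(1.047) = 0.95511, so |z| = sqrt(0.95511) = 0.9773 for both roots.
Moduli of all roots: 0.9773, 0.9773.
All moduli strictly greater than 1? No.
Verdict: Not stationary.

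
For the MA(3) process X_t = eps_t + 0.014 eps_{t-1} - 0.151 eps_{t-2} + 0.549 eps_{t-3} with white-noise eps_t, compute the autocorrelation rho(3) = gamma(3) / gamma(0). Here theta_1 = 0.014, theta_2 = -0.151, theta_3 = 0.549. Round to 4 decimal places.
\rho(3) = 0.4145

For an MA(q) process with theta_0 = 1, the autocovariance is
  gamma(k) = sigma^2 * sum_{i=0..q-k} theta_i * theta_{i+k},
and rho(k) = gamma(k) / gamma(0). Sigma^2 cancels.
  numerator   = (1)*(0.549) = 0.549.
  denominator = (1)^2 + (0.014)^2 + (-0.151)^2 + (0.549)^2 = 1.324398.
  rho(3) = 0.549 / 1.324398 = 0.4145.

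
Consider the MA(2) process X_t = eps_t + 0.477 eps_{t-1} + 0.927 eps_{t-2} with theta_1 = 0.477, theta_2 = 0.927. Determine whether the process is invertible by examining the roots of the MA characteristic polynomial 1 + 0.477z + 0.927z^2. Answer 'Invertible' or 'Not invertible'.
\text{Invertible}

The MA(q) characteristic polynomial is P(z) = 1 + 0.477z + 0.927z^2.
Invertibility requires all roots to lie outside the unit circle, i.e. |z| > 1 for every root.
Set 1 + (0.477) z + (0.927) z^2 = 0, i.e. a z^2 + b z + c = 0 with a = 0.927, b = 0.477, c = 1.
Discriminant D = b^2 - 4ac = (0.477)^2 - 4*(0.927)*1 = 0.227529 - (3.708) = -3.480471.
D < 0, so the roots are the complex-conjugate pair z = (-b +/- i sqrt(-D)) / (2a) = -0.2573 +/- 1.0063i.
For a conjugate pair |z|^2 = z * conj(z) = (product of roots) = c/a = 1/(0.927) = 1.078749, so |z| = sqrt(1.078749) = 1.0386 for both roots.
Moduli of all roots: 1.0386, 1.0386.
All moduli strictly greater than 1? Yes.
Verdict: Invertible.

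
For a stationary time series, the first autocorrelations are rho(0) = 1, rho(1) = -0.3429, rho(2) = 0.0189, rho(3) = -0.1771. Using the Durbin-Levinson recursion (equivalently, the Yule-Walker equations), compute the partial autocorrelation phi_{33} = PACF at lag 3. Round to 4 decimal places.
\phi_{33} = -0.2390

The PACF at lag k is phi_{kk}, the last component of the solution
to the Yule-Walker system G_k phi = r_k where
  (G_k)_{ij} = rho(|i - j|), (r_k)_i = rho(i), i,j = 1..k.
Equivalently, Durbin-Levinson gives phi_{kk} iteratively:
  phi_{11} = rho(1)
  phi_{kk} = [rho(k) - sum_{j=1..k-1} phi_{k-1,j} rho(k-j)]
            / [1 - sum_{j=1..k-1} phi_{k-1,j} rho(j)],
  phi_{k,j} = phi_{k-1,j} - phi_{kk} phi_{k-1,k-j},  j = 1..k-1.
Step k = 1:
  phi_11 = rho(1) = -0.3429.
Step k = 2:
  phi_22 = [rho(2) - phi_11 rho(1)] / [1 - phi_11 rho(1)] = [0.0189 - (-0.3429)(-0.3429)] / [1 - (-0.3429)(-0.3429)]
         = -0.09868041 / 0.88241959 = -0.111829.
  Update: phi_21 = phi_11 - phi_22 phi_11 = -0.3429 - (-0.111829)(-0.3429) = -0.381246.
Step k = 3:
  phi_33 = [rho(3) - phi_21 rho(2) - phi_22 rho(1)] / [1 - phi_21 rho(1) - phi_22 rho(2)]
    numerator   = -0.1771 - (-0.381246)(0.0189) - (-0.111829)(-0.3429) = -0.20824073
    denominator = 1 - (-0.381246)(-0.3429) - (-0.111829)(0.0189) = 0.87138422
  phi_33 = -0.20824073 / 0.87138422 = -0.239.
Therefore phi_{33} = -0.2390.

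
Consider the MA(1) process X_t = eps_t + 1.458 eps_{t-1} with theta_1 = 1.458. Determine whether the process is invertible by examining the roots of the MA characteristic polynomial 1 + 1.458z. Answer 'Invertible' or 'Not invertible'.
\text{Not invertible}

The MA(q) characteristic polynomial is P(z) = 1 + 1.458z.
Invertibility requires all roots to lie outside the unit circle, i.e. |z| > 1 for every root.
This is linear in z: 1 + (1.458) z = 0  =>  z = -1/(1.458) = -0.685871,  |z| = 0.685871.
Moduli of all roots: 0.6859.
All moduli strictly greater than 1? No.
Verdict: Not invertible.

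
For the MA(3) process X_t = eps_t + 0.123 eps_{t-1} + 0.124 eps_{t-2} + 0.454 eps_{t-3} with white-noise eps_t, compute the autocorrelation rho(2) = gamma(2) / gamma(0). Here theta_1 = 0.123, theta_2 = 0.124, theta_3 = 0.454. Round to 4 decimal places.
\rho(2) = 0.1454

For an MA(q) process with theta_0 = 1, the autocovariance is
  gamma(k) = sigma^2 * sum_{i=0..q-k} theta_i * theta_{i+k},
and rho(k) = gamma(k) / gamma(0). Sigma^2 cancels.
  numerator   = (1)*(0.124) + (0.123)*(0.454) = 0.179842.
  denominator = (1)^2 + (0.123)^2 + (0.124)^2 + (0.454)^2 = 1.236621.
  rho(2) = 0.179842 / 1.236621 = 0.1454.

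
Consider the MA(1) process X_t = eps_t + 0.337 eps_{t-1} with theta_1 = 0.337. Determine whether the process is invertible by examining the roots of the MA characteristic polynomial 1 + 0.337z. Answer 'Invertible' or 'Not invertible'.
\text{Invertible}

The MA(q) characteristic polynomial is P(z) = 1 + 0.337z.
Invertibility requires all roots to lie outside the unit circle, i.e. |z| > 1 for every root.
This is linear in z: 1 + (0.337) z = 0  =>  z = -1/(0.337) = -2.967359,  |z| = 2.967359.
Moduli of all roots: 2.9674.
All moduli strictly greater than 1? Yes.
Verdict: Invertible.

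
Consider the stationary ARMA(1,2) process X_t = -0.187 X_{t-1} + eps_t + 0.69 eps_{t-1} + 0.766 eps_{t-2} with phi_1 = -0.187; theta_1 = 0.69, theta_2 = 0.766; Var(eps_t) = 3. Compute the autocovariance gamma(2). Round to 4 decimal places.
\gamma(2) = 1.8753

Multiply the model equation by X_{t-k} and take expectations. With theta_0 = psi_0 = 1 and psi_j the MA(infinity) weights, this gives
  gamma(k) - sum_i phi_i gamma(k-i) = c_k,
  c_k = sigma^2 * sum_{j=k..q} theta_j psi_{j-k}   (c_k = 0 for k > q),
using gamma(-m) = gamma(m).
psi-weights needed (psi_j = theta_j + sum_i phi_i psi_{j-i}):
  psi_1 = theta_1 + phi_1 = 0.69 + (-0.187) = 0.503
  psi_2 = theta_2 + phi_1 psi_1 = 0.766 + (-0.187)(0.503) = 0.671939
Right-hand sides:
  c_0 = sigma^2 (1 + theta_1 psi_1 + theta_2 psi_2) = 3 * (1 + (0.69)(0.503) + (0.766)(0.671939)) = 3 * 1.861775 = 5.585326
  c_1 = sigma^2 (theta_1 + theta_2 psi_1) = 3 * (0.69 + (0.766)(0.503)) = 3.225894
  c_2 = sigma^2 theta_2 = 3 * (0.766) = 2.298
Equations for k = 0 and k = 1 (AR order 1):
  gamma(0) = phi_1 gamma(1) + c_0
  gamma(1) = phi_1 gamma(0) + c_1
Substituting the second into the first: gamma(0) (1 - phi_1^2) = c_0 + phi_1 c_1, so
  gamma(0) = (c_0 + phi_1 c_1) / (1 - phi_1^2) = (5.585326 + (-0.187)(3.225894)) / (1 - (-0.187)^2) = 4.982084 / 0.965031 = 5.162615.
  gamma(1) = phi_1 gamma(0) + c_1 = (-0.187)(5.162615) + (3.225894) = 2.260485.
For k = 2: gamma(2) = phi_1 gamma(1) + c_2
  = (-0.187)(2.260485) + (2.298) = 1.875289.
Therefore gamma(2) = 1.8753 (to 4 decimal places).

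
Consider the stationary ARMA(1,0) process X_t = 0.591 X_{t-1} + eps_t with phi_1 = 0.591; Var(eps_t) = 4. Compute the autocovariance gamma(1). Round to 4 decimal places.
\gamma(1) = 3.6329

Multiply the model equation by X_{t-k} and take expectations. With theta_0 = psi_0 = 1 and psi_j the MA(infinity) weights, this gives
  gamma(k) - sum_i phi_i gamma(k-i) = c_k,
  c_k = sigma^2 * sum_{j=k..q} theta_j psi_{j-k}   (c_k = 0 for k > q),
using gamma(-m) = gamma(m).
Pure AR (q = 0): c_0 = sigma^2 = 4, c_k = 0 for k >= 1.
Equations for k = 0 and k = 1 (AR order 1):
  gamma(0) = phi_1 gamma(1) + c_0
  gamma(1) = phi_1 gamma(0) + c_1
Substituting the second into the first: gamma(0) (1 - phi_1^2) = c_0 + phi_1 c_1, so
  gamma(0) = c_0 / (1 - phi_1^2) = 4 / (1 - (0.591)^2) = 4 / 0.650719 = 6.147047.
  gamma(1) = phi_1 gamma(0) = (0.591)(6.147047) = 3.632905.
Therefore gamma(1) = 3.6329 (to 4 decimal places).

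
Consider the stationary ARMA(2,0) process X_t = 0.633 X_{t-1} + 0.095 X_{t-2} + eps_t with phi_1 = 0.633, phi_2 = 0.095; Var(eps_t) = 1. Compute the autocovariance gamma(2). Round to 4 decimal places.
\gamma(2) = 1.0624

Multiply the model equation by X_{t-k} and take expectations. With theta_0 = psi_0 = 1 and psi_j the MA(infinity) weights, this gives
  gamma(k) - sum_i phi_i gamma(k-i) = c_k,
  c_k = sigma^2 * sum_{j=k..q} theta_j psi_{j-k}   (c_k = 0 for k > q),
using gamma(-m) = gamma(m).
Pure AR (q = 0): c_0 = sigma^2 = 1, c_k = 0 for k >= 1.
Equations for k = 0, 1, 2 (AR order 2, c_2 = 0):
  (E0) gamma(0) = phi_1 gamma(1) + phi_2 gamma(2) + c_0
  (E1) gamma(1) = phi_1 gamma(0) + phi_2 gamma(1) + c_1
  (E2) gamma(2) = phi_1 gamma(1) + phi_2 gamma(0)
From (E1): gamma(1) = A gamma(0) + B with
  A = phi_1 / (1 - phi_2) = 0.633 / 0.905 = 0.699448,   B = c_1 / (1 - phi_2) = 0 / 0.905 = 0.
Insert (E2) into (E0): gamma(0) (1 - phi_2^2) = phi_1 (1 + phi_2) gamma(1) + c_0.
  phi_1 (1 + phi_2) = (0.633)(1.095) = 0.693135,   1 - phi_2^2 = 0.990975.
Replace gamma(1) by A gamma(0) + B and collect gamma(0):
  gamma(0) [0.990975 - (0.693135)(0.699448)] = c_0 = 1
  gamma(0) * 0.506163 = 1
  gamma(0) = 1 / 0.506163 = 1.975646.
  gamma(1) = A gamma(0) = (0.699448)(1.975646) = 1.381861.
  gamma(2) = phi_1 gamma(1) + phi_2 gamma(0) = (0.633)(1.381861) + (0.095)(1.975646) = 1.062404.
Therefore gamma(2) = 1.0624 (to 4 decimal places).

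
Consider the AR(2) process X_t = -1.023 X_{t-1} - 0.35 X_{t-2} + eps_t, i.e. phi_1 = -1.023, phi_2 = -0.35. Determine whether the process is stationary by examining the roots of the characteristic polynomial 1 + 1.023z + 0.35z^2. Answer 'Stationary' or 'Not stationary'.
\text{Stationary}

The AR(p) characteristic polynomial is P(z) = 1 + 1.023z + 0.35z^2.
Stationarity requires all roots to lie outside the unit circle, i.e. |z| > 1 for every root.
Set 1 + (1.023) z + (0.35) z^2 = 0, i.e. a z^2 + b z + c = 0 with a = 0.35, b = 1.023, c = 1.
Discriminant D = b^2 - 4ac = (1.023)^2 - 4*(0.35)*1 = 1.046529 - (1.4) = -0.353471.
D < 0, so the roots are the complex-conjugate pair z = (-b +/- i sqrt(-D)) / (2a) = -1.4614 +/- 0.8493i.
For a conjugate pair |z|^2 = z * conj(z) = (product of roots) = c/a = 1/(0.35) = 2.857143, so |z| = sqrt(2.857143) = 1.6903 for both roots.
Moduli of all roots: 1.6903, 1.6903.
All moduli strictly greater than 1? Yes.
Verdict: Stationary.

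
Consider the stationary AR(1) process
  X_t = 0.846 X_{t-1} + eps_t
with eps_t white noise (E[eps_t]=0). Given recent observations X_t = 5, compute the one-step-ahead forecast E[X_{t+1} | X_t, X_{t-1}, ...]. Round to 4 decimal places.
E[X_{t+1} \mid \mathcal F_t] = 4.2300

For an AR(p) model X_t = c + sum_i phi_i X_{t-i} + eps_t, the
one-step-ahead conditional mean is
  E[X_{t+1} | X_t, ...] = c + sum_i phi_i X_{t+1-i}.
Substitute known values:
  E[X_{t+1} | ...] = (0.846) * (5)
                   = 4.2300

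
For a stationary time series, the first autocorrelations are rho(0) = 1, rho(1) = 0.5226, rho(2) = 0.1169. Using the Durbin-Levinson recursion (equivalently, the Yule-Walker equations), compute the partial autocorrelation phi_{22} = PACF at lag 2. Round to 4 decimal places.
\phi_{22} = -0.2149

The PACF at lag k is phi_{kk}, the last component of the solution
to the Yule-Walker system G_k phi = r_k where
  (G_k)_{ij} = rho(|i - j|), (r_k)_i = rho(i), i,j = 1..k.
Equivalently, Durbin-Levinson gives phi_{kk} iteratively:
  phi_{11} = rho(1)
  phi_{kk} = [rho(k) - sum_{j=1..k-1} phi_{k-1,j} rho(k-j)]
            / [1 - sum_{j=1..k-1} phi_{k-1,j} rho(j)],
  phi_{k,j} = phi_{k-1,j} - phi_{kk} phi_{k-1,k-j},  j = 1..k-1.
Step k = 1:
  phi_11 = rho(1) = 0.5226.
Step k = 2:
  phi_22 = [rho(2) - phi_11 rho(1)] / [1 - phi_11 rho(1)] = [0.1169 - (0.5226)(0.5226)] / [1 - (0.5226)(0.5226)]
         = -0.15621076 / 0.72688924 = -0.2149.
Therefore phi_{22} = -0.2149.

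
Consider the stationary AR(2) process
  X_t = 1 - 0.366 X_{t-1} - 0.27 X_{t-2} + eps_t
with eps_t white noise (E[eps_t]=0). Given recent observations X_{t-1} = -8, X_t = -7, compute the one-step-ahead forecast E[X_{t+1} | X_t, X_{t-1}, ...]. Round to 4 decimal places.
E[X_{t+1} \mid \mathcal F_t] = 5.7220

For an AR(p) model X_t = c + sum_i phi_i X_{t-i} + eps_t, the
one-step-ahead conditional mean is
  E[X_{t+1} | X_t, ...] = c + sum_i phi_i X_{t+1-i}.
Substitute known values:
  E[X_{t+1} | ...] = 1 + (-0.366) * (-7) + (-0.27) * (-8)
                   = 5.7220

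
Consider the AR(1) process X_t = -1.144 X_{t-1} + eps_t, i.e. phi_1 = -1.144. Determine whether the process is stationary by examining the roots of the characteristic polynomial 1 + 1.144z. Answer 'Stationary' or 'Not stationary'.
\text{Not stationary}

The AR(p) characteristic polynomial is P(z) = 1 + 1.144z.
Stationarity requires all roots to lie outside the unit circle, i.e. |z| > 1 for every root.
This is linear in z: 1 + (1.144) z = 0  =>  z = -1/(1.144) = -0.874126,  |z| = 0.874126.
Moduli of all roots: 0.8741.
All moduli strictly greater than 1? No.
Verdict: Not stationary.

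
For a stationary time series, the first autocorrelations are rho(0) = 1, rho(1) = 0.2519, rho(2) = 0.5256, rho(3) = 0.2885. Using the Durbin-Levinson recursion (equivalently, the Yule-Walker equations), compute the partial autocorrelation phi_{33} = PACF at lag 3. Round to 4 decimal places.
\phi_{33} = 0.1371

The PACF at lag k is phi_{kk}, the last component of the solution
to the Yule-Walker system G_k phi = r_k where
  (G_k)_{ij} = rho(|i - j|), (r_k)_i = rho(i), i,j = 1..k.
Equivalently, Durbin-Levinson gives phi_{kk} iteratively:
  phi_{11} = rho(1)
  phi_{kk} = [rho(k) - sum_{j=1..k-1} phi_{k-1,j} rho(k-j)]
            / [1 - sum_{j=1..k-1} phi_{k-1,j} rho(j)],
  phi_{k,j} = phi_{k-1,j} - phi_{kk} phi_{k-1,k-j},  j = 1..k-1.
Step k = 1:
  phi_11 = rho(1) = 0.2519.
Step k = 2:
  phi_22 = [rho(2) - phi_11 rho(1)] / [1 - phi_11 rho(1)] = [0.5256 - (0.2519)(0.2519)] / [1 - (0.2519)(0.2519)]
         = 0.46214639 / 0.93654639 = 0.493458.
  Update: phi_21 = phi_11 - phi_22 phi_11 = 0.2519 - (0.493458)(0.2519) = 0.127598.
Step k = 3:
  phi_33 = [rho(3) - phi_21 rho(2) - phi_22 rho(1)] / [1 - phi_21 rho(1) - phi_22 rho(2)]
    numerator   = 0.2885 - (0.127598)(0.5256) - (0.493458)(0.2519) = 0.09713245
    denominator = 1 - (0.127598)(0.2519) - (0.493458)(0.5256) = 0.70849652
  phi_33 = 0.09713245 / 0.70849652 = 0.1371.
Therefore phi_{33} = 0.1371.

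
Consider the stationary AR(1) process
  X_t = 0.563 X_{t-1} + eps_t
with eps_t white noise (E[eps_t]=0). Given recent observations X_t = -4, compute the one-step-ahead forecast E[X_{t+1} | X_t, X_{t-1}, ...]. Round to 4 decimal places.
E[X_{t+1} \mid \mathcal F_t] = -2.2520

For an AR(p) model X_t = c + sum_i phi_i X_{t-i} + eps_t, the
one-step-ahead conditional mean is
  E[X_{t+1} | X_t, ...] = c + sum_i phi_i X_{t+1-i}.
Substitute known values:
  E[X_{t+1} | ...] = (0.563) * (-4)
                   = -2.2520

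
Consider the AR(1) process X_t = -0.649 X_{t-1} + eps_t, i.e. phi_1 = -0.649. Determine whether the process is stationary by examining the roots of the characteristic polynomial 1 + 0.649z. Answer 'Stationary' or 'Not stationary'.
\text{Stationary}

The AR(p) characteristic polynomial is P(z) = 1 + 0.649z.
Stationarity requires all roots to lie outside the unit circle, i.e. |z| > 1 for every root.
This is linear in z: 1 + (0.649) z = 0  =>  z = -1/(0.649) = -1.540832,  |z| = 1.540832.
Moduli of all roots: 1.5408.
All moduli strictly greater than 1? Yes.
Verdict: Stationary.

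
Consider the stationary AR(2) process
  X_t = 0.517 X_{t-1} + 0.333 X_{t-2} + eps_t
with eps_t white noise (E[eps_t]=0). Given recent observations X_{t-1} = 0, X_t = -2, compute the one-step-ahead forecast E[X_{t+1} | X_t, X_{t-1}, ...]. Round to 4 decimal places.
E[X_{t+1} \mid \mathcal F_t] = -1.0340

For an AR(p) model X_t = c + sum_i phi_i X_{t-i} + eps_t, the
one-step-ahead conditional mean is
  E[X_{t+1} | X_t, ...] = c + sum_i phi_i X_{t+1-i}.
Substitute known values:
  E[X_{t+1} | ...] = (0.517) * (-2) + (0.333) * (0)
                   = -1.0340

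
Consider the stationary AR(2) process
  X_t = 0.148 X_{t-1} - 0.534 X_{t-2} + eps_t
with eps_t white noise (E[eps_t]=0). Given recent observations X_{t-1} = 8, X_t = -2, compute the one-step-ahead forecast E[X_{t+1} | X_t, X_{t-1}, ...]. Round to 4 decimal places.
E[X_{t+1} \mid \mathcal F_t] = -4.5680

For an AR(p) model X_t = c + sum_i phi_i X_{t-i} + eps_t, the
one-step-ahead conditional mean is
  E[X_{t+1} | X_t, ...] = c + sum_i phi_i X_{t+1-i}.
Substitute known values:
  E[X_{t+1} | ...] = (0.148) * (-2) + (-0.534) * (8)
                   = -4.5680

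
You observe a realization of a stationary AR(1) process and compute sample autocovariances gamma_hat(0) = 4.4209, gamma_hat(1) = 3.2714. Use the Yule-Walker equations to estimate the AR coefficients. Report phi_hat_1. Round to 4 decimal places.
\hat\phi_{1} = 0.7400

The Yule-Walker equations for an AR(p) process read, in matrix form,
  Gamma_p phi = r_p,   with   (Gamma_p)_{ij} = gamma(|i - j|),
                       (r_p)_i = gamma(i),   i,j = 1..p.
Substitute the sample gammas (Toeplitz matrix and right-hand side of size 1):
  Gamma_p = [[4.4209]]
  r_p     = [3.2714]
With p = 1 this is the single equation gamma(0) phi_1 = gamma(1):
  phi_hat_1 = gamma(1) / gamma(0) = 3.2714 / 4.4209 = 0.7400.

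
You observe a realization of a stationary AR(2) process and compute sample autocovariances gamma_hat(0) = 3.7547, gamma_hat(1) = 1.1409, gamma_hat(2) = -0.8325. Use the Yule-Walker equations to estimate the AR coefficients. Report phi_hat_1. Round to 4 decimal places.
\hat\phi_{1} = 0.4090

The Yule-Walker equations for an AR(p) process read, in matrix form,
  Gamma_p phi = r_p,   with   (Gamma_p)_{ij} = gamma(|i - j|),
                       (r_p)_i = gamma(i),   i,j = 1..p.
Substitute the sample gammas (Toeplitz matrix and right-hand side of size 2):
  Gamma_p = [[3.7547, 1.1409], [1.1409, 3.7547]]
  r_p     = [1.1409, -0.8325]
Written out:
  3.7547 phi_1 + 1.1409 phi_2 = 1.1409
  1.1409 phi_1 + 3.7547 phi_2 = -0.8325
Solve by Cramer's rule:
  det = gamma(0)^2 - gamma(1)^2 = (3.7547)^2 - (1.1409)^2 = 14.09777209 - 1.30165281 = 12.79611928
  phi_hat_1 = [gamma(1) gamma(0) - gamma(1) gamma(2)] / det = [(1.1409)(3.7547) - (1.1409)(-0.8325)] / 12.79611928 = 5.23353648 / 12.79611928 = 0.409
  phi_hat_2 = [gamma(0) gamma(2) - gamma(1)^2] / det = [(3.7547)(-0.8325) - (1.1409)^2] / 12.79611928 = -4.42744056 / 12.79611928 = -0.346
So phi_hat = [0.4090, -0.3460].
Therefore phi_hat_1 = 0.4090.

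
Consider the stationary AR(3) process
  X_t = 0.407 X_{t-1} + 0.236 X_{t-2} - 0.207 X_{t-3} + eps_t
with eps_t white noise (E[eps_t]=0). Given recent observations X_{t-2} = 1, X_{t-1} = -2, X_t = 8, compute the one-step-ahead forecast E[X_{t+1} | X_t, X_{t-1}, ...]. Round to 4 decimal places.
E[X_{t+1} \mid \mathcal F_t] = 2.5770

For an AR(p) model X_t = c + sum_i phi_i X_{t-i} + eps_t, the
one-step-ahead conditional mean is
  E[X_{t+1} | X_t, ...] = c + sum_i phi_i X_{t+1-i}.
Substitute known values:
  E[X_{t+1} | ...] = (0.407) * (8) + (0.236) * (-2) + (-0.207) * (1)
                   = 2.5770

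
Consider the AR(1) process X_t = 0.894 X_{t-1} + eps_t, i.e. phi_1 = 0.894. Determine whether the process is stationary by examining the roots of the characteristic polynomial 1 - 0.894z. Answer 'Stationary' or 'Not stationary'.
\text{Stationary}

The AR(p) characteristic polynomial is P(z) = 1 - 0.894z.
Stationarity requires all roots to lie outside the unit circle, i.e. |z| > 1 for every root.
This is linear in z: 1 + (-0.894) z = 0  =>  z = -1/(-0.894) = 1.118568,  |z| = 1.118568.
Moduli of all roots: 1.1186.
All moduli strictly greater than 1? Yes.
Verdict: Stationary.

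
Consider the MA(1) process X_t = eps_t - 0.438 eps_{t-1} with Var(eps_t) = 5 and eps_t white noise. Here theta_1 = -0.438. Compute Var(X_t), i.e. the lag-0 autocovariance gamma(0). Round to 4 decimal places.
\gamma(0) = 5.9592

For an MA(q) process X_t = eps_t + sum_i theta_i eps_{t-i} with
Var(eps_t) = sigma^2, the variance is
  gamma(0) = sigma^2 * (1 + sum_i theta_i^2).
  sum_i theta_i^2 = (-0.438)^2 = 0.191844.
  gamma(0) = 5 * (1 + 0.191844) = 5 * 1.191844 = 5.95922, which rounds to 5.9592.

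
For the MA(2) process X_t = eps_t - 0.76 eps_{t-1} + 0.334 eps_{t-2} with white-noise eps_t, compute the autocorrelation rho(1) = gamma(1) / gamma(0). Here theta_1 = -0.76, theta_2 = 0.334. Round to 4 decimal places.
\rho(1) = -0.6002

For an MA(q) process with theta_0 = 1, the autocovariance is
  gamma(k) = sigma^2 * sum_{i=0..q-k} theta_i * theta_{i+k},
and rho(k) = gamma(k) / gamma(0). Sigma^2 cancels.
  numerator   = (1)*(-0.76) + (-0.76)*(0.334) = -1.01384.
  denominator = (1)^2 + (-0.76)^2 + (0.334)^2 = 1.689156.
  rho(1) = -1.01384 / 1.689156 = -0.6002.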